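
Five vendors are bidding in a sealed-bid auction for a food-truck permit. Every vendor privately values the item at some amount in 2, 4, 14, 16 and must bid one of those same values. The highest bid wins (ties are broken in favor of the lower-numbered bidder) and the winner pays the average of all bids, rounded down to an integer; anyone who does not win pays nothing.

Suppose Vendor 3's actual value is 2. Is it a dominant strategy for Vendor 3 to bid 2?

Check each profile of the others' bids and compare truth against every alternative bid.
Others bid (2, 2, 4, 4): truth gives 0, best alternative gives -1.
Others bid (2, 2, 2, 2): truth gives 0, best alternative gives 0.
Others bid (2, 2, 2, 4): truth gives 0, best alternative gives 0.
Others bid (2, 2, 2, 14): truth gives 0, best alternative gives 0.
Others bid (2, 2, 2, 16): truth gives 0, best alternative gives 0.
Others bid (2, 2, 4, 2): truth gives 0, best alternative gives 0.
(Remaining 250 profiles checked similarly; truth is weakly best in each.)
In every case the truthful bid is at least as good as any alternative, so it is a dominant strategy.

Yes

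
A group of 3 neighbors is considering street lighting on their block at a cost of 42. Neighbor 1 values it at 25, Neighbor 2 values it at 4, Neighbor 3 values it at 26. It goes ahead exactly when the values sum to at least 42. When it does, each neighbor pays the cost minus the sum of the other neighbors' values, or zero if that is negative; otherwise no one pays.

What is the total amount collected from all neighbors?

Total value 55 ≥ cost 42, so it is built.
Neighbor 1: others sum to 30; max(0, 42 - 30) = 12.
Neighbor 2: others sum to 51; max(0, 42 - 51) = 0.
Neighbor 3: others sum to 29; max(0, 42 - 29) = 13.
Total collected = 12 + 0 + 13 = 25.

25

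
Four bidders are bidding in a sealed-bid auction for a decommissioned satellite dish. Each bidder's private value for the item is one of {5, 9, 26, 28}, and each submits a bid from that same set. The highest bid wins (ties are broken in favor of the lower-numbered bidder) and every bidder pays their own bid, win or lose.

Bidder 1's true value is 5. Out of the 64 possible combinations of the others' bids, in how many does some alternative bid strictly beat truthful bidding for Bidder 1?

Others bid (5, 5, 9): truth gives -5; bid 9 gives -4 > -5. Violating.
Others bid (5, 9, 5): truth gives -5; bid 9 gives -4 > -5. Violating.
Others bid (5, 9, 9): truth gives -5; bid 9 gives -4 > -5. Violating.
Others bid (9, 5, 5): truth gives -5; bid 9 gives -4 > -5. Violating.
Others bid (5, 5, 5): truth gives 0; no alternative beats it.
Others bid (5, 5, 26): truth gives -5; no alternative beats it.
(Checking all 64 profiles: 7 have a profitable deviation, 57 do not.)

7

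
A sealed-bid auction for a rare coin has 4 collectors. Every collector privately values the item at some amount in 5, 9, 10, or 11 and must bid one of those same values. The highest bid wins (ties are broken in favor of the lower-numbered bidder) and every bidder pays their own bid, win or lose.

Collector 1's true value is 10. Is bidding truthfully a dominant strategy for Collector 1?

Consider the case where Collector 2 bids 5, Collector 3 bids 5 and Collector 4 bids 5.
Truthful bid 10: wins, pays 10, utility 10 - 10 = 0.
Bid 5 instead: wins, pays 5, utility 10 - 5 = 5.
Since 5 > 0, bidding 5 is strictly better here, so truthful bidding is not dominant.

No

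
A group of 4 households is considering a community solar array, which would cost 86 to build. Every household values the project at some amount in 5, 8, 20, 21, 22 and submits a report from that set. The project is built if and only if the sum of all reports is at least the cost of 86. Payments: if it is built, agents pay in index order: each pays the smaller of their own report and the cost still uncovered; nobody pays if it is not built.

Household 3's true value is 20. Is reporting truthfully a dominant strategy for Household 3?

Yes

Check each profile of the others' reports and compare truth against every alternative report.
Others report (5, 5, 5): truth gives 0, best alternative gives 0.
Others report (5, 5, 8): truth gives 0, best alternative gives 0.
Others report (5, 5, 20): truth gives 0, best alternative gives 0.
Others report (5, 5, 21): truth gives 0, best alternative gives 0.
Others report (5, 5, 22): truth gives 0, best alternative gives 0.
Others report (5, 8, 5): truth gives 0, best alternative gives 0.
(Remaining 119 profiles checked similarly; truth is weakly best in each.)
In every case the truthful report is at least as good as any alternative, so it is a dominant strategy.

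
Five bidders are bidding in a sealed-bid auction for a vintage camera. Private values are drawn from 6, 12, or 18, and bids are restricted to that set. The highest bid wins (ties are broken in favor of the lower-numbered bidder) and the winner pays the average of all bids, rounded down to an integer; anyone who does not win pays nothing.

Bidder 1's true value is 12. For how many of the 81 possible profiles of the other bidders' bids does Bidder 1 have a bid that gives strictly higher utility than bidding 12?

5

Others bid (6, 6, 6, 6): truth gives 5; bid 6 gives 6 > 5. Violating.
Others bid (6, 6, 6, 18): truth gives 0; bid 18 gives 2 > 0. Violating.
Others bid (6, 6, 18, 6): truth gives 0; bid 18 gives 2 > 0. Violating.
Others bid (6, 18, 6, 6): truth gives 0; bid 18 gives 2 > 0. Violating.
Others bid (6, 6, 6, 12): truth gives 4; no alternative beats it.
Others bid (6, 6, 12, 6): truth gives 4; no alternative beats it.
(Checking all 81 profiles: 5 have a profitable deviation, 76 do not.)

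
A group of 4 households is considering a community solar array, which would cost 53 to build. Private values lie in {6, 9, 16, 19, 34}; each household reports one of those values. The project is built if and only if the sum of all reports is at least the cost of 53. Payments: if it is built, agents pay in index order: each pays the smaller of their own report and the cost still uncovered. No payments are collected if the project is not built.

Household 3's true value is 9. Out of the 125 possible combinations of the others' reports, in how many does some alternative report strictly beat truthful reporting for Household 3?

44

Others report (6, 9, 34): truth gives 0; report 6 gives 3 > 0. Violating.
Others report (6, 16, 34): truth gives 0; report 6 gives 3 > 0. Violating.
Others report (6, 19, 34): truth gives 0; report 6 gives 3 > 0. Violating.
Others report (6, 34, 9): truth gives 0; report 6 gives 3 > 0. Violating.
Others report (6, 6, 6): truth gives 0; no alternative beats it.
Others report (6, 6, 9): truth gives 0; no alternative beats it.
(Checking all 125 profiles: 44 have a profitable deviation, 81 do not.)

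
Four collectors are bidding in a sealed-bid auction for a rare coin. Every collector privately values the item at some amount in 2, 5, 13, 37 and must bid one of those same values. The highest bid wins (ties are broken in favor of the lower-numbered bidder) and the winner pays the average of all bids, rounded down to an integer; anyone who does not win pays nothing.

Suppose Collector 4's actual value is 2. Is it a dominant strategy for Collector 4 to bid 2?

Yes

Check each profile of the others' bids and compare truth against every alternative bid.
Others bid (2, 2, 2): truth gives 0, best alternative gives 0.
Others bid (2, 2, 5): truth gives 0, best alternative gives 0.
Others bid (2, 2, 13): truth gives 0, best alternative gives 0.
Others bid (2, 2, 37): truth gives 0, best alternative gives 0.
Others bid (2, 5, 2): truth gives 0, best alternative gives 0.
Others bid (2, 5, 5): truth gives 0, best alternative gives 0.
(Remaining 58 profiles checked similarly; truth is weakly best in each.)
In every case the truthful bid is at least as good as any alternative, so it is a dominant strategy.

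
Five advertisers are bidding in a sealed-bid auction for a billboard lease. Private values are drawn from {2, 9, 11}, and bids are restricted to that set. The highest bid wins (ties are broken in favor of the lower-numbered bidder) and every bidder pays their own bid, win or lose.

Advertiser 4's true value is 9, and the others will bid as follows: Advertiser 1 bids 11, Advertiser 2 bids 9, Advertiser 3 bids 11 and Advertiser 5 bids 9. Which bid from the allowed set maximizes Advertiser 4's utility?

2

Bid 2: loses but pays 2, utility -2.
Bid 9: loses but pays 9, utility -9.
Bid 11: loses but pays 11, utility -11.
The best choice is 2 with utility -2.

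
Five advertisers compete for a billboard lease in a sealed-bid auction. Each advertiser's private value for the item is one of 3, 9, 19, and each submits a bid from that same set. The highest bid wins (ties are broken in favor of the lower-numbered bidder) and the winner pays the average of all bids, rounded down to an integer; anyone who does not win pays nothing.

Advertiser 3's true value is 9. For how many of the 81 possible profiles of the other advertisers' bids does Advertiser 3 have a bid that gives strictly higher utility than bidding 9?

7

Others bid (3, 9, 3, 3): truth gives 0; bid 19 gives 2 > 0. Violating.
Others bid (3, 9, 3, 9): truth gives 0; bid 19 gives 1 > 0. Violating.
Others bid (3, 9, 9, 3): truth gives 0; bid 19 gives 1 > 0. Violating.
Others bid (9, 3, 3, 3): truth gives 0; bid 19 gives 2 > 0. Violating.
Others bid (3, 3, 3, 3): truth gives 5; no alternative beats it.
Others bid (3, 3, 3, 9): truth gives 4; no alternative beats it.
(Checking all 81 profiles: 7 have a profitable deviation, 74 do not.)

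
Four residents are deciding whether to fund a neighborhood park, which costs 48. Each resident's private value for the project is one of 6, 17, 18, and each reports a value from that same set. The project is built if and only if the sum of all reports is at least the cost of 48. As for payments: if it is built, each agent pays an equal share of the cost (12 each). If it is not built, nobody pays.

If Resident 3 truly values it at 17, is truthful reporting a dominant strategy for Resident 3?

Consider the case where Resident 1 reports 6, Resident 2 reports 6 and Resident 4 reports 18.
Truthful report 17: project not built, utility 0.
Report 18 instead: project built, pays 12, utility 17 - 12 = 5.
Since 5 > 0, reporting 18 is strictly better here, so truthful reporting is not dominant.

No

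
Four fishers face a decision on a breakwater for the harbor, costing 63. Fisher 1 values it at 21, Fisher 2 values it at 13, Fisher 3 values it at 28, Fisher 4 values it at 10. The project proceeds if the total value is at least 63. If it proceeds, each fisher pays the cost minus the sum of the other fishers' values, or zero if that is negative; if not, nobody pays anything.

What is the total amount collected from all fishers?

36

Total value 72 ≥ cost 63, so it is built.
Fisher 1: others sum to 51; max(0, 63 - 51) = 12.
Fisher 2: others sum to 59; max(0, 63 - 59) = 4.
Fisher 3: others sum to 44; max(0, 63 - 44) = 19.
Fisher 4: others sum to 62; max(0, 63 - 62) = 1.
Total collected = 12 + 4 + 19 + 1 = 36.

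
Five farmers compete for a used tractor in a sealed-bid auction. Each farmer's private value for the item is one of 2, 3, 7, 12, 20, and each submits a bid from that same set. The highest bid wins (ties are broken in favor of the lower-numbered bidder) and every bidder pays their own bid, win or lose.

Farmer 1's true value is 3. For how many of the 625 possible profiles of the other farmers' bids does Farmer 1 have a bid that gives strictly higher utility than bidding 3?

610

Others bid (2, 2, 2, 2): truth gives 0; bid 2 gives 1 > 0. Violating.
Others bid (2, 2, 2, 7): truth gives -3; bid 2 gives -2 > -3. Violating.
Others bid (2, 2, 2, 12): truth gives -3; bid 2 gives -2 > -3. Violating.
Others bid (2, 2, 2, 20): truth gives -3; bid 2 gives -2 > -3. Violating.
Others bid (2, 2, 2, 3): truth gives 0; no alternative beats it.
Others bid (2, 2, 3, 2): truth gives 0; no alternative beats it.
(Checking all 625 profiles: 610 have a profitable deviation, 15 do not.)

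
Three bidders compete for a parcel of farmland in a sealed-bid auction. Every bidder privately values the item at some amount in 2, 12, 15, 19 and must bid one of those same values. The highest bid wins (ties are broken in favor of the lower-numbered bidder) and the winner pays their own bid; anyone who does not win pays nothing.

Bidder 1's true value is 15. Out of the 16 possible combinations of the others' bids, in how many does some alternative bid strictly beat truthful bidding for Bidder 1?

Others bid (2, 2): truth gives 0; bid 2 gives 13 > 0. Violating.
Others bid (2, 12): truth gives 0; bid 12 gives 3 > 0. Violating.
Others bid (12, 2): truth gives 0; bid 12 gives 3 > 0. Violating.
Others bid (12, 12): truth gives 0; bid 12 gives 3 > 0. Violating.
Others bid (2, 15): truth gives 0; no alternative beats it.
Others bid (2, 19): truth gives 0; no alternative beats it.
(Checking all 16 profiles: 4 have a profitable deviation, 12 do not.)

4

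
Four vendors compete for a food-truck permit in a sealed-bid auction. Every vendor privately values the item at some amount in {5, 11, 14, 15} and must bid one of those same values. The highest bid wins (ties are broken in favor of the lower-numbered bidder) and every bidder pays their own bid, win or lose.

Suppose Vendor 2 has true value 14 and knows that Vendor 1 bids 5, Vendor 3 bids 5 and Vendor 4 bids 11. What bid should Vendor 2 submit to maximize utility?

11

Bid 5: loses but pays 5, utility -5.
Bid 11: wins, pays 11, utility 14 - 11 = 3.
Bid 14: wins, pays 14, utility 14 - 14 = 0.
Bid 15: wins, pays 15, utility 14 - 15 = -1.
The best choice is 11 with utility 3.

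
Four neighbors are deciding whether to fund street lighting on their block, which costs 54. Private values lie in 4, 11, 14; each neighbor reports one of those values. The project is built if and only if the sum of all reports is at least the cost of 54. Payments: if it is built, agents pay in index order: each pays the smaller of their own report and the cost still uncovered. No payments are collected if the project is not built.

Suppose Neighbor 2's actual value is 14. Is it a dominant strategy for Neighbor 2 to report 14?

Yes

Check each profile of the others' reports and compare truth against every alternative report.
Others report (4, 4, 4): truth gives 0, best alternative gives 0.
Others report (4, 4, 11): truth gives 0, best alternative gives 0.
Others report (4, 4, 14): truth gives 0, best alternative gives 0.
Others report (4, 11, 4): truth gives 0, best alternative gives 0.
Others report (4, 11, 11): truth gives 0, best alternative gives 0.
Others report (4, 11, 14): truth gives 0, best alternative gives 0.
(Remaining 21 profiles checked similarly; truth is weakly best in each.)
In every case the truthful report is at least as good as any alternative, so it is a dominant strategy.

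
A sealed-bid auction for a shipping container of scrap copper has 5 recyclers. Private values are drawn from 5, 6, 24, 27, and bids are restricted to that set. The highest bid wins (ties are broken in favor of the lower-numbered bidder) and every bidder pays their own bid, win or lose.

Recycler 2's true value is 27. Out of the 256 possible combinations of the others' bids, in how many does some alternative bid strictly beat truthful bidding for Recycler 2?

118

Others bid (5, 5, 5, 5): truth gives 0; bid 6 gives 21 > 0. Violating.
Others bid (5, 5, 5, 6): truth gives 0; bid 6 gives 21 > 0. Violating.
Others bid (5, 5, 5, 24): truth gives 0; bid 24 gives 3 > 0. Violating.
Others bid (5, 5, 6, 5): truth gives 0; bid 6 gives 21 > 0. Violating.
Others bid (5, 5, 5, 27): truth gives 0; no alternative beats it.
Others bid (5, 5, 6, 27): truth gives 0; no alternative beats it.
(Checking all 256 profiles: 118 have a profitable deviation, 138 do not.)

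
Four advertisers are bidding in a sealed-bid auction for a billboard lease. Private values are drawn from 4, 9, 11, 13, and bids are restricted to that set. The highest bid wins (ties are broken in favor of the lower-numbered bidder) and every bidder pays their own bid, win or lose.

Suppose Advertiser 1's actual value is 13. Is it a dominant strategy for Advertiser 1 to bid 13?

Consider the case where Advertiser 2 bids 4, Advertiser 3 bids 4 and Advertiser 4 bids 4.
Truthful bid 13: wins, pays 13, utility 13 - 13 = 0.
Bid 4 instead: wins, pays 4, utility 13 - 4 = 9.
Since 9 > 0, bidding 4 is strictly better here, so truthful bidding is not dominant.

No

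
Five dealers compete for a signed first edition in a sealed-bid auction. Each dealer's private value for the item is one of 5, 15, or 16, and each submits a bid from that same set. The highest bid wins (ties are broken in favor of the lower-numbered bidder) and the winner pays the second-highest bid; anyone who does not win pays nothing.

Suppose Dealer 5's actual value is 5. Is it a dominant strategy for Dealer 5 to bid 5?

Yes

Check each profile of the others' bids and compare truth against every alternative bid.
Others bid (5, 5, 5, 5): truth gives 0, best alternative gives 0.
Others bid (5, 5, 5, 15): truth gives 0, best alternative gives 0.
Others bid (5, 5, 5, 16): truth gives 0, best alternative gives 0.
Others bid (5, 5, 15, 5): truth gives 0, best alternative gives 0.
Others bid (5, 5, 15, 15): truth gives 0, best alternative gives 0.
Others bid (5, 5, 15, 16): truth gives 0, best alternative gives 0.
(Remaining 75 profiles checked similarly; truth is weakly best in each.)
In every case the truthful bid is at least as good as any alternative, so it is a dominant strategy.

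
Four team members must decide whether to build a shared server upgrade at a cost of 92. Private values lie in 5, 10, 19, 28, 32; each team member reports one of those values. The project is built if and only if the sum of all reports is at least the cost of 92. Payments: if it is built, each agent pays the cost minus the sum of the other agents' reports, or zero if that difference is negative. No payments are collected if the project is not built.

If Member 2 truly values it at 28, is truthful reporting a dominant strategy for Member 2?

Yes

Check each profile of the others' reports and compare truth against every alternative report.
Others report (28, 32, 32): truth gives 28, best alternative gives 28.
Others report (32, 28, 32): truth gives 28, best alternative gives 28.
Others report (32, 32, 28): truth gives 28, best alternative gives 28.
Others report (32, 32, 32): truth gives 28, best alternative gives 28.
Others report (28, 28, 32): truth gives 24, best alternative gives 24.
Others report (28, 32, 28): truth gives 24, best alternative gives 24.
(Remaining 119 profiles checked similarly; truth is weakly best in each.)
In every case the truthful report is at least as good as any alternative, so it is a dominant strategy.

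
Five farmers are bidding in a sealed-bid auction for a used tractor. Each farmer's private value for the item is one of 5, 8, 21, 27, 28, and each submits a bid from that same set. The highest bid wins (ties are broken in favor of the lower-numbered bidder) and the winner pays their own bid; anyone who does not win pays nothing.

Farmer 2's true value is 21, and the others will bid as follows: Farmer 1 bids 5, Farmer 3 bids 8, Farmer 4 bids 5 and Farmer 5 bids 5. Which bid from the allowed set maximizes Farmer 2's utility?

Bid 5: loses, pays 0, utility 0.
Bid 8: wins, pays 8, utility 21 - 8 = 13.
Bid 21: wins, pays 21, utility 21 - 21 = 0.
Bid 27: wins, pays 27, utility 21 - 27 = -6.
Bid 28: wins, pays 28, utility 21 - 28 = -7.
The best choice is 8 with utility 13.

8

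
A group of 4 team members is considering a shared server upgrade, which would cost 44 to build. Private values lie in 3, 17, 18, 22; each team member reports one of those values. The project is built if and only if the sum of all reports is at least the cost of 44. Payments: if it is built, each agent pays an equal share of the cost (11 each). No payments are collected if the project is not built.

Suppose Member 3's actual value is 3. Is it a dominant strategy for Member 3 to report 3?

Yes

Check each profile of the others' reports and compare truth against every alternative report.
Others report (3, 3, 22): truth gives 0, best alternative gives -8.
Others report (3, 17, 17): truth gives 0, best alternative gives -8.
Others report (3, 17, 18): truth gives 0, best alternative gives -8.
Others report (3, 18, 17): truth gives 0, best alternative gives -8.
Others report (3, 18, 18): truth gives 0, best alternative gives -8.
Others report (3, 22, 3): truth gives 0, best alternative gives -8.
(Remaining 58 profiles checked similarly; truth is weakly best in each.)
In every case the truthful report is at least as good as any alternative, so it is a dominant strategy.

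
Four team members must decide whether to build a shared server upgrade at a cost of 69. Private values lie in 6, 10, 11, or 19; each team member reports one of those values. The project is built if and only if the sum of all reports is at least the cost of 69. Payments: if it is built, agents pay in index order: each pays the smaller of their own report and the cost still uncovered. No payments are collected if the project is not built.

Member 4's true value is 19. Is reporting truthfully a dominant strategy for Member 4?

Check each profile of the others' reports and compare truth against every alternative report.
Others report (19, 19, 19): truth gives 7, best alternative gives 0.
Others report (6, 6, 6): truth gives 0, best alternative gives 0.
Others report (6, 6, 10): truth gives 0, best alternative gives 0.
Others report (6, 6, 11): truth gives 0, best alternative gives 0.
Others report (6, 6, 19): truth gives 0, best alternative gives 0.
Others report (6, 10, 6): truth gives 0, best alternative gives 0.
(Remaining 58 profiles checked similarly; truth is weakly best in each.)
In every case the truthful report is at least as good as any alternative, so it is a dominant strategy.

Yes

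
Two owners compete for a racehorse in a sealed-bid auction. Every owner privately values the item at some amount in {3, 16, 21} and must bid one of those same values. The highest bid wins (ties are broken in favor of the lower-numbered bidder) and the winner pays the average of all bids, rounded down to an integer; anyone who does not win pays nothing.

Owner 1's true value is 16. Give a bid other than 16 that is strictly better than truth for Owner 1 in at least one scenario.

Suppose Owner 2 bids 3.
Bid 16: wins, pays 9, utility 16 - 9 = 7.
Bid 3: wins, pays 3, utility 16 - 3 = 13.
So bidding 3 beats truth here (13 > 7).

3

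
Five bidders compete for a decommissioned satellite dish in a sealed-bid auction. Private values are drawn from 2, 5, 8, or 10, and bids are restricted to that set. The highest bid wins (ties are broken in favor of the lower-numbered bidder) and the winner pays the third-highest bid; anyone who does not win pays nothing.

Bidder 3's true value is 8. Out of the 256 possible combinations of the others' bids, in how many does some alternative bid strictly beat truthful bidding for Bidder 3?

Others bid (2, 2, 2, 10): truth gives 0; bid 10 gives 6 > 0. Violating.
Others bid (2, 2, 5, 10): truth gives 0; bid 10 gives 3 > 0. Violating.
Others bid (2, 2, 10, 2): truth gives 0; bid 10 gives 6 > 0. Violating.
Others bid (2, 2, 10, 5): truth gives 0; bid 10 gives 3 > 0. Violating.
Others bid (2, 2, 2, 2): truth gives 6; no alternative beats it.
Others bid (2, 2, 2, 5): truth gives 6; no alternative beats it.
(Checking all 256 profiles: 32 have a profitable deviation, 224 do not.)

32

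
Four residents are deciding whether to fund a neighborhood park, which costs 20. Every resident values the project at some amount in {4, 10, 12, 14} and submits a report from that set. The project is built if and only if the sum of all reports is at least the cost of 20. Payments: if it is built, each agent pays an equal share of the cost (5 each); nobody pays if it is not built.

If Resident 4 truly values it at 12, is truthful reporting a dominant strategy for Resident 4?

Yes

Check each profile of the others' reports and compare truth against every alternative report.
Others report (4, 4, 4): truth gives 7, best alternative gives 7.
Others report (4, 4, 10): truth gives 7, best alternative gives 7.
Others report (4, 4, 12): truth gives 7, best alternative gives 7.
Others report (4, 4, 14): truth gives 7, best alternative gives 7.
Others report (4, 10, 4): truth gives 7, best alternative gives 7.
Others report (4, 10, 10): truth gives 7, best alternative gives 7.
(Remaining 58 profiles checked similarly; truth is weakly best in each.)
In every case the truthful report is at least as good as any alternative, so it is a dominant strategy.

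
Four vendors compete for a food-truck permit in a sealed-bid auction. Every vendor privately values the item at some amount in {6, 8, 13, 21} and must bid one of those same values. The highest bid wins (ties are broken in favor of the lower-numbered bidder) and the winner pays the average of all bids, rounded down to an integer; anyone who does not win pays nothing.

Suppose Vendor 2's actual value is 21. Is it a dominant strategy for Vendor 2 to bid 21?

Consider the case where Vendor 1 bids 6, Vendor 3 bids 6 and Vendor 4 bids 6.
Truthful bid 21: wins, pays 9, utility 21 - 9 = 12.
Bid 8 instead: wins, pays 6, utility 21 - 6 = 15.
Since 15 > 12, bidding 8 is strictly better here, so truthful bidding is not dominant.

No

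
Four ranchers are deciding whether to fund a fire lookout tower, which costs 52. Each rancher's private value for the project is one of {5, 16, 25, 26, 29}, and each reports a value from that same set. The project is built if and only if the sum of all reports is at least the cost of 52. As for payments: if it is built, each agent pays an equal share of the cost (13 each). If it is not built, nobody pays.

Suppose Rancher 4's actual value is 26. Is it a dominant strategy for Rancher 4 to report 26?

Check each profile of the others' reports and compare truth against every alternative report.
Others report (5, 5, 16): truth gives 13, best alternative gives 13.
Others report (5, 5, 25): truth gives 13, best alternative gives 13.
Others report (5, 5, 26): truth gives 13, best alternative gives 13.
Others report (5, 5, 29): truth gives 13, best alternative gives 13.
Others report (5, 16, 5): truth gives 13, best alternative gives 13.
Others report (5, 16, 16): truth gives 13, best alternative gives 13.
(Remaining 119 profiles checked similarly; truth is weakly best in each.)
In every case the truthful report is at least as good as any alternative, so it is a dominant strategy.

Yes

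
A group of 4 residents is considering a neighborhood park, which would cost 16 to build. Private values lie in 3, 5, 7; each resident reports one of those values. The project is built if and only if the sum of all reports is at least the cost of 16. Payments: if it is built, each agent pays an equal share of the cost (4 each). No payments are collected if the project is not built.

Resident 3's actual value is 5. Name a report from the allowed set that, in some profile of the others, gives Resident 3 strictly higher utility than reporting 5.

7

Suppose Resident 1 reports 3, Resident 2 reports 3 and Resident 4 reports 3.
Report 5: project not built, utility 0.
Report 7: project built, pays 4, utility 5 - 4 = 1.
So reporting 7 beats truth here (1 > 0).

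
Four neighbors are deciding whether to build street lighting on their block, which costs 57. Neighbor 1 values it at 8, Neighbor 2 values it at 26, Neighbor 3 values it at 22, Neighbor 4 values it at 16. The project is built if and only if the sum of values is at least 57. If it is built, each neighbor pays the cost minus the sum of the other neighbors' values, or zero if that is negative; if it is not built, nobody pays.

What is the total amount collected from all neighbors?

Total value 72 ≥ cost 57, so it is built.
Neighbor 1: others sum to 64; max(0, 57 - 64) = 0.
Neighbor 2: others sum to 46; max(0, 57 - 46) = 11.
Neighbor 3: others sum to 50; max(0, 57 - 50) = 7.
Neighbor 4: others sum to 56; max(0, 57 - 56) = 1.
Total collected = 0 + 11 + 7 + 1 = 19.

19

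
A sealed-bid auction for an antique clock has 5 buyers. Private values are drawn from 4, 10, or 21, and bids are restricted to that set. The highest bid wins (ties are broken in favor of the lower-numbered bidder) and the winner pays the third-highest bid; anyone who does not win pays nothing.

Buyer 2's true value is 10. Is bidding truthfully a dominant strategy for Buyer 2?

Consider the case where Buyer 1 bids 4, Buyer 3 bids 4, Buyer 4 bids 4 and Buyer 5 bids 21.
Truthful bid 10: loses, pays 0, utility 0.
Bid 21 instead: wins, pays 4, utility 10 - 4 = 6.
Since 6 > 0, bidding 21 is strictly better here, so truthful bidding is not dominant.

No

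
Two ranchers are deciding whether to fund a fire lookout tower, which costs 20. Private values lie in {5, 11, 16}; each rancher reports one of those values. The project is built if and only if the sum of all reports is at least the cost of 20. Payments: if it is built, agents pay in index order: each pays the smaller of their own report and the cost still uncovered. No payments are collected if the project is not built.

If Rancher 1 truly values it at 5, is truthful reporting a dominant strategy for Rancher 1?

Check each profile of the others' reports and compare truth against every alternative report.
Others report (11): truth gives 0, best alternative gives -6.
Others report (16): truth gives 0, best alternative gives -6.
Others report (5): truth gives 0, best alternative gives 0.
In every case the truthful report is at least as good as any alternative, so it is a dominant strategy.

Yes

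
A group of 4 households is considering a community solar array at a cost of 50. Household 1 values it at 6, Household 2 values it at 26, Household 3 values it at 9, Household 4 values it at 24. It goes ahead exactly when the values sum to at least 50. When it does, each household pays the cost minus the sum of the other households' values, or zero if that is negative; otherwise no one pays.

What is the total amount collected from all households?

20

Total value 65 ≥ cost 50, so it is built.
Household 1: others sum to 59; max(0, 50 - 59) = 0.
Household 2: others sum to 39; max(0, 50 - 39) = 11.
Household 3: others sum to 56; max(0, 50 - 56) = 0.
Household 4: others sum to 41; max(0, 50 - 41) = 9.
Total collected = 0 + 11 + 0 + 9 = 20.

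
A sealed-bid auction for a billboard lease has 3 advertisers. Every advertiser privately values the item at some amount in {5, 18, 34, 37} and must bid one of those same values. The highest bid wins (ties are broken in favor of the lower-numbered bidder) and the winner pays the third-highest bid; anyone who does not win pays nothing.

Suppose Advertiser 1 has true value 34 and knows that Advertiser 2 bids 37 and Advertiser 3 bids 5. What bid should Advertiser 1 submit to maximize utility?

37

Bid 5: loses, pays 0, utility 0.
Bid 18: loses, pays 0, utility 0.
Bid 34: loses, pays 0, utility 0.
Bid 37: wins, pays 5, utility 34 - 5 = 29.
The best choice is 37 with utility 29.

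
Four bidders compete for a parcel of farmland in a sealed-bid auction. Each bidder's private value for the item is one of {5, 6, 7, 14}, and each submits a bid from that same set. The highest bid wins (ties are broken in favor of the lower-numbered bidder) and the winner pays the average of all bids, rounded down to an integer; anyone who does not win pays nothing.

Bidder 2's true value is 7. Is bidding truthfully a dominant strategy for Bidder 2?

No

Consider the case where Bidder 1 bids 5, Bidder 3 bids 6 and Bidder 4 bids 6.
Truthful bid 7: wins, pays 6, utility 7 - 6 = 1.
Bid 6 instead: wins, pays 5, utility 7 - 5 = 2.
Since 2 > 1, bidding 6 is strictly better here, so truthful bidding is not dominant.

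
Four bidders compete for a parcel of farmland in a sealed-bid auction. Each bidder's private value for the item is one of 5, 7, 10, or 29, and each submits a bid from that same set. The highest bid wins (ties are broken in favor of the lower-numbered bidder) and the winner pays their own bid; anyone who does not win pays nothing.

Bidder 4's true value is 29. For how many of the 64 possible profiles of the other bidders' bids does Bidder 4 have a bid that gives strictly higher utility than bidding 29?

Others bid (5, 5, 5): truth gives 0; bid 7 gives 22 > 0. Violating.
Others bid (5, 5, 7): truth gives 0; bid 10 gives 19 > 0. Violating.
Others bid (5, 7, 5): truth gives 0; bid 10 gives 19 > 0. Violating.
Others bid (5, 7, 7): truth gives 0; bid 10 gives 19 > 0. Violating.
Others bid (5, 5, 10): truth gives 0; no alternative beats it.
Others bid (5, 5, 29): truth gives 0; no alternative beats it.
(Checking all 64 profiles: 8 have a profitable deviation, 56 do not.)

8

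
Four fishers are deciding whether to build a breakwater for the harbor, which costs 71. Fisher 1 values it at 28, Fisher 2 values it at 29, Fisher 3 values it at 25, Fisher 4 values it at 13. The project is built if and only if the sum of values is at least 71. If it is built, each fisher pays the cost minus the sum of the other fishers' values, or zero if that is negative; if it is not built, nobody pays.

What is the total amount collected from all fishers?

Total value 95 ≥ cost 71, so it is built.
Fisher 1: others sum to 67; max(0, 71 - 67) = 4.
Fisher 2: others sum to 66; max(0, 71 - 66) = 5.
Fisher 3: others sum to 70; max(0, 71 - 70) = 1.
Fisher 4: others sum to 82; max(0, 71 - 82) = 0.
Total collected = 4 + 5 + 1 + 0 = 10.

10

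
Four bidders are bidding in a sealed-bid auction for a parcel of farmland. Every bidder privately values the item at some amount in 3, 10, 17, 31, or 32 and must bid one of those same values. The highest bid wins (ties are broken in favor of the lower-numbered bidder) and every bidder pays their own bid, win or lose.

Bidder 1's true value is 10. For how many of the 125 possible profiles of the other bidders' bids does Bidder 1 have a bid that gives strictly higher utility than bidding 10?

Others bid (3, 3, 3): truth gives 0; bid 3 gives 7 > 0. Violating.
Others bid (3, 3, 17): truth gives -10; bid 3 gives -3 > -10. Violating.
Others bid (3, 3, 31): truth gives -10; bid 3 gives -3 > -10. Violating.
Others bid (3, 3, 32): truth gives -10; bid 3 gives -3 > -10. Violating.
Others bid (3, 3, 10): truth gives 0; no alternative beats it.
Others bid (3, 10, 3): truth gives 0; no alternative beats it.
(Checking all 125 profiles: 118 have a profitable deviation, 7 do not.)

118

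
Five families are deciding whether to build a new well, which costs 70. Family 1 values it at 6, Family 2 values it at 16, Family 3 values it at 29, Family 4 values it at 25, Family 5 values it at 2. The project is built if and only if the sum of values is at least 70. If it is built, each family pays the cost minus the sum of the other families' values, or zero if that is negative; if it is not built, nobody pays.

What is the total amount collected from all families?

Total value 78 ≥ cost 70, so it is built.
Family 1: others sum to 72; max(0, 70 - 72) = 0.
Family 2: others sum to 62; max(0, 70 - 62) = 8.
Family 3: others sum to 49; max(0, 70 - 49) = 21.
Family 4: others sum to 53; max(0, 70 - 53) = 17.
Family 5: others sum to 76; max(0, 70 - 76) = 0.
Total collected = 0 + 8 + 21 + 17 + 0 = 46.

46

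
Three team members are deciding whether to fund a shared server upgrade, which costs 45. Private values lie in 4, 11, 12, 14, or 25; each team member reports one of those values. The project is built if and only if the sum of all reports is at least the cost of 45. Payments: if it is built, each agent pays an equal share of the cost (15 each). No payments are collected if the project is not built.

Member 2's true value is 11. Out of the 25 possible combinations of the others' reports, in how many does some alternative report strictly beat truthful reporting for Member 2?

Others report (11, 25): truth gives -4; report 4 gives 0 > -4. Violating.
Others report (12, 25): truth gives -4; report 4 gives 0 > -4. Violating.
Others report (14, 25): truth gives -4; report 4 gives 0 > -4. Violating.
Others report (25, 11): truth gives -4; report 4 gives 0 > -4. Violating.
Others report (4, 4): truth gives 0; no alternative beats it.
Others report (4, 11): truth gives 0; no alternative beats it.
(Checking all 25 profiles: 6 have a profitable deviation, 19 do not.)

6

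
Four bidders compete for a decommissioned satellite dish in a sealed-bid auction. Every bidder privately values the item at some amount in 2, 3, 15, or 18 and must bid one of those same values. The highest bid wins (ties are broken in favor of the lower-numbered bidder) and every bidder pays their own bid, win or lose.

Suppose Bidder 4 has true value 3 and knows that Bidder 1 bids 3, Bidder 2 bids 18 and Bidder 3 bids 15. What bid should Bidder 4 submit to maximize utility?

2

Bid 2: loses but pays 2, utility -2.
Bid 3: loses but pays 3, utility -3.
Bid 15: loses but pays 15, utility -15.
Bid 18: loses but pays 18, utility -18.
The best choice is 2 with utility -2.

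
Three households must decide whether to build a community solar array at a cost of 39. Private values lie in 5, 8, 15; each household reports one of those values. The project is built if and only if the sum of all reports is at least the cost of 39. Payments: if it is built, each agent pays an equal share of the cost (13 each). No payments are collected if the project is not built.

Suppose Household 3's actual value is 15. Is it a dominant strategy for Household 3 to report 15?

Yes

Check each profile of the others' reports and compare truth against every alternative report.
Others report (15, 15): truth gives 2, best alternative gives 0.
Others report (5, 5): truth gives 0, best alternative gives 0.
Others report (5, 8): truth gives 0, best alternative gives 0.
Others report (5, 15): truth gives 0, best alternative gives 0.
Others report (8, 5): truth gives 0, best alternative gives 0.
Others report (8, 8): truth gives 0, best alternative gives 0.
(Remaining 3 profiles checked similarly; truth is weakly best in each.)
In every case the truthful report is at least as good as any alternative, so it is a dominant strategy.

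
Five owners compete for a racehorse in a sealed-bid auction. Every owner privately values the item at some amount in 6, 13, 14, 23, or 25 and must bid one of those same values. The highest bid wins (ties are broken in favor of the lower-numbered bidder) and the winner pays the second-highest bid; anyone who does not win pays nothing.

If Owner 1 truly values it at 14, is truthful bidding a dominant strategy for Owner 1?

Check each profile of the others' bids and compare truth against every alternative bid.
Others bid (6, 6, 6, 6): truth gives 8, best alternative gives 8.
Others bid (6, 6, 6, 13): truth gives 1, best alternative gives 1.
Others bid (6, 6, 13, 6): truth gives 1, best alternative gives 1.
Others bid (6, 6, 13, 13): truth gives 1, best alternative gives 1.
Others bid (6, 13, 6, 6): truth gives 1, best alternative gives 1.
Others bid (6, 13, 6, 13): truth gives 1, best alternative gives 1.
(Remaining 619 profiles checked similarly; truth is weakly best in each.)
In every case the truthful bid is at least as good as any alternative, so it is a dominant strategy.

Yes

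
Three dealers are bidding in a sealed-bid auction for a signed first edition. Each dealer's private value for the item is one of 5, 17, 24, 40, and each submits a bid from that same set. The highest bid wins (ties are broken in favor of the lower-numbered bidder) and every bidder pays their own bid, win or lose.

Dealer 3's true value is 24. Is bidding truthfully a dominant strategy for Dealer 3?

Consider the case where Dealer 1 bids 5 and Dealer 2 bids 5.
Truthful bid 24: wins, pays 24, utility 24 - 24 = 0.
Bid 17 instead: wins, pays 17, utility 24 - 17 = 7.
Since 7 > 0, bidding 17 is strictly better here, so truthful bidding is not dominant.

No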